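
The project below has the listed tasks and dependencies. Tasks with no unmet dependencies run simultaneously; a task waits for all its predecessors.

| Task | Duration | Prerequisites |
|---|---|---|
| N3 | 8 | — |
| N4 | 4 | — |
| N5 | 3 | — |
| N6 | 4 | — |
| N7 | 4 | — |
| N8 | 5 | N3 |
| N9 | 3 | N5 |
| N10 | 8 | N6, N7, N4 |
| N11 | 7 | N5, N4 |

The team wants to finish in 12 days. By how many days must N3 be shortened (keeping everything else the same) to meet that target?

Current finish: 13 days; target: 12.
N3 is on every critical path, so each day cut from N3 cuts the finish by one (this holds down to a finish of 12).
Need 13 − 12 = 1 day off N3 → N3 becomes 7 days, finish becomes 12.

1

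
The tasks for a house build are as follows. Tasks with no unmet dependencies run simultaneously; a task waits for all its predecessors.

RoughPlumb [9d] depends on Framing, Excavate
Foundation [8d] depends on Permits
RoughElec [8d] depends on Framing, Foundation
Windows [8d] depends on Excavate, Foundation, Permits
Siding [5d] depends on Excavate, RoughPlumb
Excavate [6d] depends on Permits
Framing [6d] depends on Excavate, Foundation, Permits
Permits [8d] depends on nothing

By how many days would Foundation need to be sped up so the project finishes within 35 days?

1

Current finish: 36 days; target: 35.
Foundation is on every critical path, so each day cut from Foundation cuts the finish by one (this holds down to a finish of 34).
Need 36 − 35 = 1 day off Foundation → Foundation becomes 7 days, finish becomes 35.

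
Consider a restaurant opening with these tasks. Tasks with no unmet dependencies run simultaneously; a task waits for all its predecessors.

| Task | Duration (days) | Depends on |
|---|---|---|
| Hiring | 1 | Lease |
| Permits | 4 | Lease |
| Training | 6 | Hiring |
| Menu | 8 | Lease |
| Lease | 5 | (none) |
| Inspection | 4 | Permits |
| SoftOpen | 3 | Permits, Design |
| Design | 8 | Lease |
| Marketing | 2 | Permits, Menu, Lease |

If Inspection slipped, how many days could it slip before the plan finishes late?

3

Critical path: Lease→Design→SoftOpen = 5+8+3 = 16, so the finish is 16 days.
The longest chain containing Inspection totals 13 days.
Slack of Inspection = 12 − 9 = 3 days.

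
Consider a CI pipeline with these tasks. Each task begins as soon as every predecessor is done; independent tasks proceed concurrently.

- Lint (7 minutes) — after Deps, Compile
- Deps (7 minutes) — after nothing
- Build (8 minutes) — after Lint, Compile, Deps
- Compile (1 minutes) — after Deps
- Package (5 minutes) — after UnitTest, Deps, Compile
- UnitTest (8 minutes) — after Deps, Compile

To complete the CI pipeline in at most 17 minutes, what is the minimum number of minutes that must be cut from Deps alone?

Current finish: 23 minutes; target: 17.
Deps is on every critical path, so each minute cut from Deps cuts the finish by one (this holds down to a finish of 17).
Need 23 − 17 = 6 minutes off Deps → Deps becomes 1 minute, finish becomes 17.

6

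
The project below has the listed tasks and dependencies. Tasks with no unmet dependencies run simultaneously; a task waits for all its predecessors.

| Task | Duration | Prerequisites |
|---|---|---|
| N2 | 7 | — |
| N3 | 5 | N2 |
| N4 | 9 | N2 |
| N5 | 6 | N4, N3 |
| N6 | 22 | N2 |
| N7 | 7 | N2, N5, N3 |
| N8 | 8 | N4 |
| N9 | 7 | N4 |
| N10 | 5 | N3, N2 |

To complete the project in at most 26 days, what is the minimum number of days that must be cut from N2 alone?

Current finish: 29 days; target: 26.
N2 is on every critical path, so each day cut from N2 cuts the finish by one (this holds down to a finish of 23).
Need 29 − 26 = 3 days off N2 → N2 becomes 4 days, finish becomes 26.

3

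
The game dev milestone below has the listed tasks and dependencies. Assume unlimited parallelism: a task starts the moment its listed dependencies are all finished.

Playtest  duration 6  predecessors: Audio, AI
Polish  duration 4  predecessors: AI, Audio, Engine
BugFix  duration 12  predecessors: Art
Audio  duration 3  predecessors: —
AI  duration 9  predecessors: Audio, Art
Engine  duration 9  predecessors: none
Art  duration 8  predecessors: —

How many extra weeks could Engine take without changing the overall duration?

10

The longest chain is Art→AI→Playtest = 8+9+6 = 23; overall finish 23 weeks.
The longest chain containing Engine totals 13 weeks.
So Engine can slip 19 − 9 = 10 weeks.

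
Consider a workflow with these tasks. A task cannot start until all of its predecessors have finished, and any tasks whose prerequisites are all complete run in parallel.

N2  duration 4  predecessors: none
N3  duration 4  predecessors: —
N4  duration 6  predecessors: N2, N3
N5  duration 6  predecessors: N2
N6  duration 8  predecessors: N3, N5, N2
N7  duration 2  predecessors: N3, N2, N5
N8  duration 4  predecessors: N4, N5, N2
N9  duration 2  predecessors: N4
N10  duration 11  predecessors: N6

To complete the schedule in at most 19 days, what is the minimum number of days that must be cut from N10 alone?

10

Current finish: 29 days; target: 19.
N10 is on every critical path, so each day cut from N10 cuts the finish by one (this holds down to a finish of 19).
Need 29 − 19 = 10 days off N10 → N10 becomes 1 day, finish becomes 19.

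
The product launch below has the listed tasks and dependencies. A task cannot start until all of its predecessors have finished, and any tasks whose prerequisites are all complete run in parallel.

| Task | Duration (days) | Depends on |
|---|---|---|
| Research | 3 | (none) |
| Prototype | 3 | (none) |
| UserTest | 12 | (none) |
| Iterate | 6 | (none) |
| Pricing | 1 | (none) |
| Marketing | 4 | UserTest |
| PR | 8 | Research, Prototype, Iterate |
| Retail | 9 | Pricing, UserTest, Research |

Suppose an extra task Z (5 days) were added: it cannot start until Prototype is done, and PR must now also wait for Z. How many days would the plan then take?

Originally the plan takes 21 days.
With Z inserted, PR now waits for max(Research, Prototype, Iterate, Z).
New critical path: UserTest→Retail = 12+9 = 21 ⇒ 21 days.

21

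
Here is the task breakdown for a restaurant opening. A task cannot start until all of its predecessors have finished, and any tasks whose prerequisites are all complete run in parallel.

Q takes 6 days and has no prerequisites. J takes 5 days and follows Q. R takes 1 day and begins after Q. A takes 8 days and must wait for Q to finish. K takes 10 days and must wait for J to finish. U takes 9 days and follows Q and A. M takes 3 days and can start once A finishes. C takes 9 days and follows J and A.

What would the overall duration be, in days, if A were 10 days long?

The binding path is Q→A→U = 6+8+9 = 23; finish at 23 days.
Since A is critical, the +2 change carries straight to that chain (now 25 days).
That remains the longest chain; total 25 days.

25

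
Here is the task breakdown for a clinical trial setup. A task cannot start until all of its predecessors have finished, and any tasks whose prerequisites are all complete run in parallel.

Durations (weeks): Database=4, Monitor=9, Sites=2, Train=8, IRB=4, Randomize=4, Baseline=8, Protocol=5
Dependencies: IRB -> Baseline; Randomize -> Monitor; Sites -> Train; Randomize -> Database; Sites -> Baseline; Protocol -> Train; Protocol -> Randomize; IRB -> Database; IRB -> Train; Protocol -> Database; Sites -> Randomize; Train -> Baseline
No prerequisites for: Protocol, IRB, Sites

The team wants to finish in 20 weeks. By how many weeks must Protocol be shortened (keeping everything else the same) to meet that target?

Current finish: 21 weeks; target: 20.
Protocol is on every critical path, so each week cut from Protocol cuts the finish by one (this holds down to a finish of 20).
Need 21 − 20 = 1 week off Protocol → Protocol becomes 4 weeks, finish becomes 20.

1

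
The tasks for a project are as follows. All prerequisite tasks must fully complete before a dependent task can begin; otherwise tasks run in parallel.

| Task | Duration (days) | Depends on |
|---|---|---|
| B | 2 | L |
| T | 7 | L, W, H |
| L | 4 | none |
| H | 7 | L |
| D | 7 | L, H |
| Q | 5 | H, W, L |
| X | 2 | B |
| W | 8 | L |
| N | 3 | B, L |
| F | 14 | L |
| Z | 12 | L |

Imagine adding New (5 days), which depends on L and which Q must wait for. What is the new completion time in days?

19

Originally the project takes 19 days.
With New inserted, Q now waits for max(H, W, L, New).
New critical path: L→W→T = 4+8+7 = 19 ⇒ 19 days.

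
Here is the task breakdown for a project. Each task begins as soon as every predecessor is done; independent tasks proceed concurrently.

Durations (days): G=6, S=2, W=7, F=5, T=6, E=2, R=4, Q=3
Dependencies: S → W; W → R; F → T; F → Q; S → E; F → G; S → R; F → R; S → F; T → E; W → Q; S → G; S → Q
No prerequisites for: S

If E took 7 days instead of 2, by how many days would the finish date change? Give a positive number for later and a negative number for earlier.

Critical path before the change: S→F→T→E = 2+5+6+2 = 15 giving 15 days.
Since E is critical, the +5 change carries straight to that chain (now 20 days).
The critical path is still S→F→T→E; finish is now 20 days.
Change in finish: 20 − 15 = +5 days.

5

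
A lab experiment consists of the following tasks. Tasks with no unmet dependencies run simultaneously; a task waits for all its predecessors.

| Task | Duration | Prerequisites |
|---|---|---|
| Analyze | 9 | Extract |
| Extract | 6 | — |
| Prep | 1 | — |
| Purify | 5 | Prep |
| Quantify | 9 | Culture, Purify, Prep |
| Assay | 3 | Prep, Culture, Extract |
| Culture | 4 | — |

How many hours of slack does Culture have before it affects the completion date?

Critical path: Prep→Purify→Quantify = 1+5+9 = 15, so the finish is 15 hours.
The longest chain containing Culture totals 13 hours.
Slack of Culture = 2 − 0 = 2 hours.

2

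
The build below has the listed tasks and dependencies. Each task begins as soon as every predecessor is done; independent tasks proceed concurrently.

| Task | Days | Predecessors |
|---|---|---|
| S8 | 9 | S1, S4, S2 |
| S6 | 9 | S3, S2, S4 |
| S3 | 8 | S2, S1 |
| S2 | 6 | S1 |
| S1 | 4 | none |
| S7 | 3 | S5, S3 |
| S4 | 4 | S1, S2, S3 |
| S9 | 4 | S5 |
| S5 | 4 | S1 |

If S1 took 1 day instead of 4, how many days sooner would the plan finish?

The binding path is S1→S2→S3→S4→S6 = 4+6+8+4+9 = 31; finish at 31 days.
S1 is on the critical path; changing it to 1 makes that path 28 days.
No other chain overtakes it, so the finish is 28 days.
Change in finish: 28 − 31 = -3 days.

3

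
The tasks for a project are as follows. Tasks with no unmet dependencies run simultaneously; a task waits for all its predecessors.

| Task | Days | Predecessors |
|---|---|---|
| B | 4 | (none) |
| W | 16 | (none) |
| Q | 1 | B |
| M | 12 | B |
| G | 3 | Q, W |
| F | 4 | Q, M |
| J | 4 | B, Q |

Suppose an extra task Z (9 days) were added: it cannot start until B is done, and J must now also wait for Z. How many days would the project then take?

20

Originally the project takes 20 days.
With Z inserted, J now waits for max(B, Q, Z).
New critical path: B→M→F = 4+12+4 = 20 ⇒ 20 days.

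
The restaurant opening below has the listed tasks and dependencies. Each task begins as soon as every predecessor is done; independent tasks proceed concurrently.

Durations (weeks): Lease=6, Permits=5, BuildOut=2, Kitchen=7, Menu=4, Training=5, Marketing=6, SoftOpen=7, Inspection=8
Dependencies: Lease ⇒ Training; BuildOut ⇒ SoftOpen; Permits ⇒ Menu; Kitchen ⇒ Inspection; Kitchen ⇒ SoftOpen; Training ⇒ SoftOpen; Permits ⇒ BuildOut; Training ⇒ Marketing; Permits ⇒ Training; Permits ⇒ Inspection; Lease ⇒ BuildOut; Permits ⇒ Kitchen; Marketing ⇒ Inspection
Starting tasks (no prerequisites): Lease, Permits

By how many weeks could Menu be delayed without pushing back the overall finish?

16

Lease→Training→Marketing→Inspection = 6+5+6+8 = 25 sets the makespan at 25 weeks.
Menu finishes as early as 9 and must finish by 25.
So Menu can slip 25 − 9 = 16 weeks.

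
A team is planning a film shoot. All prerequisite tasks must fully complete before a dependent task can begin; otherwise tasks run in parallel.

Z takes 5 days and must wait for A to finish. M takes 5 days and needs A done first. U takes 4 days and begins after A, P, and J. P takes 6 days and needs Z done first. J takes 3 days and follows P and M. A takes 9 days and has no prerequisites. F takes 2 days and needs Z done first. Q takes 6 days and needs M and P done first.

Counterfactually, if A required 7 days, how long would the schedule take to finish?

Critical path before the change: A→Z→P→J→U = 9+5+6+3+4 = 27 giving 27 days.
A is on the critical path; changing it to 7 makes that path 25 days.
That remains the longest chain; total 25 days.

25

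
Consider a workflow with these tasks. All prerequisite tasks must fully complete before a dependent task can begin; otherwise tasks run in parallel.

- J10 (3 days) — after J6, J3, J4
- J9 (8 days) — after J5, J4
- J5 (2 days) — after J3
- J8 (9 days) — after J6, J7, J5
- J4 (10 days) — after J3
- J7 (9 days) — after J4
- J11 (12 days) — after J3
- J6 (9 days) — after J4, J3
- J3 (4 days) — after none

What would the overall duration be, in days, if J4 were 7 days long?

The binding path is J3→J4→J6→J8 = 4+10+9+9 = 32; finish at 32 days.
J4 lies on that path, so at 7 days the path becomes 29 days.
The critical path is still J3→J4→J6→J8; finish is now 29 days.

29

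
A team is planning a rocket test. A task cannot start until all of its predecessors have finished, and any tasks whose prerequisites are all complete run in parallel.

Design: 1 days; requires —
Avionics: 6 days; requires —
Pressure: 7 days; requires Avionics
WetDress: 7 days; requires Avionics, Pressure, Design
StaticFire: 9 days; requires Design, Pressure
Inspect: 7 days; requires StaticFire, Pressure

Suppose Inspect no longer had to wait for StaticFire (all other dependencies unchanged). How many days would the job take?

Before: longest chain Avionics→Pressure→StaticFire→Inspect = 6+7+9+7 = 29, finish 29.
Without StaticFire→Inspect, Inspect's earliest start moves from 22 to 13.
After: Avionics→Pressure→StaticFire = 6+7+9 = 22 → 22 days.

22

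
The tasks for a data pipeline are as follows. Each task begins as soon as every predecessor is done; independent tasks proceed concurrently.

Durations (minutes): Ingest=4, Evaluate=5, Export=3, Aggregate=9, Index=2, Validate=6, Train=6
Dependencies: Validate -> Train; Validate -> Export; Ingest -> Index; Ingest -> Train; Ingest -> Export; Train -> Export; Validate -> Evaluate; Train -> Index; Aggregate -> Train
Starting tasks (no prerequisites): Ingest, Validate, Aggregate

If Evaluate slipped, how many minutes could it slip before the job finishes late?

7

The longest chain is Aggregate→Train→Export = 9+6+3 = 18; overall finish 18 minutes.
Evaluate finishes as early as 11 and must finish by 18.
Float = 18 − 11 = 7.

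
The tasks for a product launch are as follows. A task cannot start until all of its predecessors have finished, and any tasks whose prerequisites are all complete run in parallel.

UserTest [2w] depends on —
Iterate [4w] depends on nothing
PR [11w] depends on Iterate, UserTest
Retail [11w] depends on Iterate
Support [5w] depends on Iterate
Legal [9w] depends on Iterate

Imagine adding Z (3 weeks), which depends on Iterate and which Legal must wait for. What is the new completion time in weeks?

16

Originally the product launch takes 15 weeks.
With Z inserted, Legal now waits for max(Iterate, Z).
New critical path: Iterate→Z→Legal = 4+3+9 = 16 ⇒ 16 weeks.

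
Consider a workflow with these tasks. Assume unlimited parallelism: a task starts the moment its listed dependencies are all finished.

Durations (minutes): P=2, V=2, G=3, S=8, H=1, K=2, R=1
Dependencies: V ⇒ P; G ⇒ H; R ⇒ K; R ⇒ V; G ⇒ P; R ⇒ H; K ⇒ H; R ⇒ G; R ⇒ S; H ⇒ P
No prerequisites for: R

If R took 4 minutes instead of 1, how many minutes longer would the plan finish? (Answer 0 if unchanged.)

The binding path is R→S = 1+8 = 9; finish at 9 minutes.
R lies on that path, so at 4 minutes the path becomes 12 minutes.
That remains the longest chain; total 12 minutes.
Change in finish: 12 − 9 = +3 minutes.

3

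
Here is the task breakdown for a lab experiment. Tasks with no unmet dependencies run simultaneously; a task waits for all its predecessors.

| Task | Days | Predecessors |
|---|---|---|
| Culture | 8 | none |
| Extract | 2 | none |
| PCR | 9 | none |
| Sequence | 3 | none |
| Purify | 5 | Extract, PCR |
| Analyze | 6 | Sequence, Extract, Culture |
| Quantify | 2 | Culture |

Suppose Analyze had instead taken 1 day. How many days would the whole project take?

Baseline: Culture→Analyze = 8+6 = 14 → 14 days.
Analyze lies on that path, so at 1 day the path becomes 9 days.
Now PCR→Purify = 9+5 = 14 is longest, so the finish becomes 14 days.

14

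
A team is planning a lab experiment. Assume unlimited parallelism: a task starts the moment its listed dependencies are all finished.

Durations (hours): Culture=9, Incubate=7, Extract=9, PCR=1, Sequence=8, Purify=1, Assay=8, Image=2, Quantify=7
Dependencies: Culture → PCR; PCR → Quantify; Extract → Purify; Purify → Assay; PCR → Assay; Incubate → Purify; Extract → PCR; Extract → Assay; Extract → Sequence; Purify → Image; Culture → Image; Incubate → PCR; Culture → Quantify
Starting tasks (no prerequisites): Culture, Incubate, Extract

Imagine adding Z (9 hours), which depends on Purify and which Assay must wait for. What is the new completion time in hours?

27

Originally the project takes 18 hours.
With Z inserted, Assay now waits for max(Extract, Purify, PCR, Z).
New critical path: Extract→Purify→Z→Assay = 9+1+9+8 = 27 ⇒ 27 hours.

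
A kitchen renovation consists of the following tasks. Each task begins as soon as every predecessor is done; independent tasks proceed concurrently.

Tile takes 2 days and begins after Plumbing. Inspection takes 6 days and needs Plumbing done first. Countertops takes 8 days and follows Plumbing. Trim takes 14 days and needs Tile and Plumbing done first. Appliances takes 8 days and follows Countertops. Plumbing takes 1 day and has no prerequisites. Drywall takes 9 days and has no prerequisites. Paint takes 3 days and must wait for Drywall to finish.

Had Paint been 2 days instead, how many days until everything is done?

As given, the longest chain is Plumbing→Countertops→Appliances = 1+8+8 = 17, so the finish is 17 days.
The longest path through Paint is only 12 days, so Paint has float 5.
That remains the longest chain; total 17 days.

17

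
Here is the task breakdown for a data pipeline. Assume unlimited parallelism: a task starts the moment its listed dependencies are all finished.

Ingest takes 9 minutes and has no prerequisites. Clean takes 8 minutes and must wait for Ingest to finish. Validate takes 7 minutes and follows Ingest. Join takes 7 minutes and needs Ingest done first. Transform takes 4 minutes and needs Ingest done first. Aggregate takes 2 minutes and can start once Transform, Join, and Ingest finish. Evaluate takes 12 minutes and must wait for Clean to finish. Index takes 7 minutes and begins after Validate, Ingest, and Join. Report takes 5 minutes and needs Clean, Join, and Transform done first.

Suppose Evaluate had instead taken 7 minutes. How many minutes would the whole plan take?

24

As given, the longest chain is Ingest→Clean→Evaluate = 9+8+12 = 29, so the finish is 29 minutes.
Evaluate is on the critical path; changing it to 7 makes that path 24 minutes.
No other chain overtakes it, so the finish is 24 minutes.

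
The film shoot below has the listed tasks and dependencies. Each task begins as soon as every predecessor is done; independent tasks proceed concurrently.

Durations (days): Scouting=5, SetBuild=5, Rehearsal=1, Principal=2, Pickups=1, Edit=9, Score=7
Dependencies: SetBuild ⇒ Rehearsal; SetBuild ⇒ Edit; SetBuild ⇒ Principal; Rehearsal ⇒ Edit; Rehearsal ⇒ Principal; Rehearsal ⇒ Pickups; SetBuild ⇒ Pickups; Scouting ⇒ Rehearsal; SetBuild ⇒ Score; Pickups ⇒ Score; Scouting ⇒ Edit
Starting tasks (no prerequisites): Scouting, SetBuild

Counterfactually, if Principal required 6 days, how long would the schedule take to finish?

15

Baseline: Scouting→Rehearsal→Edit = 5+1+9 = 15 → 15 days.
Principal is off the critical path — its longest chain is 8 days, giving 7 of slack.
The critical path is still Scouting→Rehearsal→Edit; finish is now 15 days.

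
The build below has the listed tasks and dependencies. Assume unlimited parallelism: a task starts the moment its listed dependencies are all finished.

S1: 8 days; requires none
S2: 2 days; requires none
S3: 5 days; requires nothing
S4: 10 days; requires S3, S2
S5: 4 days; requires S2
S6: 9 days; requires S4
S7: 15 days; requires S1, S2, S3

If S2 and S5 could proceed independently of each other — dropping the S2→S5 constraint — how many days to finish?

Original critical path: S3→S4→S6 = 5+10+9 = 24 ⇒ 24 days.
Without S2→S5, S5's earliest start moves from 2 to 0.
The longest chain is now S3→S4→S6 = 5+10+9 = 24, so the job takes 24 days.

24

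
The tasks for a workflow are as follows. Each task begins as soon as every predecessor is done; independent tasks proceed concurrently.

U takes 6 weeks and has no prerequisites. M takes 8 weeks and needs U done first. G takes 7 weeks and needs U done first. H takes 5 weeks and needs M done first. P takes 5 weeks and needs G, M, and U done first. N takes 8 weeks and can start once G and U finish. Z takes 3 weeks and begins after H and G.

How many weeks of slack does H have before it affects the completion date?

0

Critical path: U→M→H→Z = 6+8+5+3 = 22, so the finish is 22 weeks.
The longest chain containing H totals 22 weeks.
Float = 22 − 22 = 0.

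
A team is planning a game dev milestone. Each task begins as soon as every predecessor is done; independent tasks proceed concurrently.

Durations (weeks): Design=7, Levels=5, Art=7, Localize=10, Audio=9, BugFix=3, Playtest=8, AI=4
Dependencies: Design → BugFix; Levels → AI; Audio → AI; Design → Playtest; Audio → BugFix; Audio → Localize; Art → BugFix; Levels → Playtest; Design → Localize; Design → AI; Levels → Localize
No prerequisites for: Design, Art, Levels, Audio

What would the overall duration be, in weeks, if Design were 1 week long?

19

Baseline: Audio→Localize = 9+10 = 19 → 19 weeks.
Design has 2 weeks of float (longest path through it is 17).
That remains the longest chain; total 19 weeks.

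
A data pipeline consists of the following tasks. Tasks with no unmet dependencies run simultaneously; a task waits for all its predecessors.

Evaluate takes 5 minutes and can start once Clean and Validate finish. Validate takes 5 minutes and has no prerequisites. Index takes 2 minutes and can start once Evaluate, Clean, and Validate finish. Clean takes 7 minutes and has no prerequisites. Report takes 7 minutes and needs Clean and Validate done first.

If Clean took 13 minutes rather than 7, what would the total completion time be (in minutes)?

Baseline: Clean→Evaluate→Index = 7+5+2 = 14 → 14 minutes.
Clean is on the critical path; changing it to 13 makes that path 20 minutes.
That remains the longest chain; total 20 minutes.

20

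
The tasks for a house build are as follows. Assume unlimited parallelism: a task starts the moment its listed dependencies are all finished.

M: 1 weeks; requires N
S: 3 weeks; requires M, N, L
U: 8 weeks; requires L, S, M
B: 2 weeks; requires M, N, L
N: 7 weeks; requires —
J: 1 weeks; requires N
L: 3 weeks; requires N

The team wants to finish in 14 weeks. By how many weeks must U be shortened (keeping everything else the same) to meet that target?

7

Current finish: 21 weeks; target: 14.
U is on every critical path, so each week cut from U cuts the finish by one (this holds down to a finish of 14).
Need 21 − 14 = 7 weeks off U → U becomes 1 week, finish becomes 14.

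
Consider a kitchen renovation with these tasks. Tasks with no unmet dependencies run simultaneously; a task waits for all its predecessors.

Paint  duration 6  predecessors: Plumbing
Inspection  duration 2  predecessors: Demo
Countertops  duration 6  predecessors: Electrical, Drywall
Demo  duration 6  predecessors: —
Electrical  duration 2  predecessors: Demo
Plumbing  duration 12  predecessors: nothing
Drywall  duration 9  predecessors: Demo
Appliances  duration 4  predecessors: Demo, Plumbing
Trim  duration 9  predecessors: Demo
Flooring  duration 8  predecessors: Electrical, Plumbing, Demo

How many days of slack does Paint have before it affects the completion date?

3

Critical path: Demo→Drywall→Countertops = 6+9+6 = 21, so the finish is 21 days.
The longest chain containing Paint totals 18 days.
So Paint can slip 21 − 18 = 3 days.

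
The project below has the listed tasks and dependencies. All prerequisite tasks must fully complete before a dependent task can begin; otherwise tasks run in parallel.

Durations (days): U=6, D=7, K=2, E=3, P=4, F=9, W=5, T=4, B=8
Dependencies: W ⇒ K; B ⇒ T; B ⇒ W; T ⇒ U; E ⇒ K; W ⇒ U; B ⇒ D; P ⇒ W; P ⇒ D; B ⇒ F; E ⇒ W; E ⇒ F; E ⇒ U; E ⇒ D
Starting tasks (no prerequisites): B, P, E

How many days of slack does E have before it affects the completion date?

5

The longest chain is B→W→U = 8+5+6 = 19; overall finish 19 days.
Longest path through E: 14 days (earliest finish 3, latest finish 8).
Slack of E = 5 − 0 = 5 days.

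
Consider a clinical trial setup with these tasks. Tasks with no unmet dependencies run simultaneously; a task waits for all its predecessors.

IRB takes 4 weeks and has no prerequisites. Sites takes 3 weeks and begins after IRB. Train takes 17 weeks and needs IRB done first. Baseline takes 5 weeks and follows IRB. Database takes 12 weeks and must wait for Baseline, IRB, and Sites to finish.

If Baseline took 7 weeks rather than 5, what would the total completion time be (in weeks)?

23

As given, the longest chain is IRB→Baseline→Database = 4+5+12 = 21, so the finish is 21 weeks.
Baseline is on the critical path; changing it to 7 makes that path 23 weeks.
No other chain overtakes it, so the finish is 23 weeks.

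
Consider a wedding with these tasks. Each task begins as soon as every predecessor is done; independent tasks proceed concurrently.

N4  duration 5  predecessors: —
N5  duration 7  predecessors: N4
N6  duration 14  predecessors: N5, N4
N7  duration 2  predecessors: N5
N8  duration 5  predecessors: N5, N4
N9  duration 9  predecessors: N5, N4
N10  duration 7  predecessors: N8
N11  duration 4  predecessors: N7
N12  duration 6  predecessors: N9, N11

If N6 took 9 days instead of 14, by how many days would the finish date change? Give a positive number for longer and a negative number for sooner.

The binding path is N4→N5→N9→N12 = 5+7+9+6 = 27; finish at 27 days.
N6 is off the critical path — its longest chain is 26 days, giving 1 of slack.
No other chain overtakes it, so the finish is 27 days.
Change in finish: 27 − 27 = +0 days.

0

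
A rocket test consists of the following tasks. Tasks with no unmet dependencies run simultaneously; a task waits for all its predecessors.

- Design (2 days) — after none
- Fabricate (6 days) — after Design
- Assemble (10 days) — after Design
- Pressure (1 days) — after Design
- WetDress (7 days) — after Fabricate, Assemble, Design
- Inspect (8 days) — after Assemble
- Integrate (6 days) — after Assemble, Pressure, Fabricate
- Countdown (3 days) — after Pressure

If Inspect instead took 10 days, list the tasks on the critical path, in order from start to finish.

Baseline: Design→Assemble→Inspect = 2+10+8 = 20 → 20 days.
Inspect is on the critical path; changing it to 10 makes that path 22 days.
No other chain overtakes it, so the finish is 22 days.

Design, Assemble, Inspect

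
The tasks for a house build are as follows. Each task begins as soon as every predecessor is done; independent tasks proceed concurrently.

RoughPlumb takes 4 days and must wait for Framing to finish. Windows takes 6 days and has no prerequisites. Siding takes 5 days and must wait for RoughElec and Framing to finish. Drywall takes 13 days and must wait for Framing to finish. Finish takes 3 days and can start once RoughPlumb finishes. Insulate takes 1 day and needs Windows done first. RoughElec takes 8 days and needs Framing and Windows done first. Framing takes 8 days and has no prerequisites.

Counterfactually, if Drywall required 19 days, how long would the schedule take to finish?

The binding path is Framing→Drywall = 8+13 = 21; finish at 21 days.
Drywall is on the critical path; changing it to 19 makes that path 27 days.
The critical path is still Framing→Drywall; finish is now 27 days.

27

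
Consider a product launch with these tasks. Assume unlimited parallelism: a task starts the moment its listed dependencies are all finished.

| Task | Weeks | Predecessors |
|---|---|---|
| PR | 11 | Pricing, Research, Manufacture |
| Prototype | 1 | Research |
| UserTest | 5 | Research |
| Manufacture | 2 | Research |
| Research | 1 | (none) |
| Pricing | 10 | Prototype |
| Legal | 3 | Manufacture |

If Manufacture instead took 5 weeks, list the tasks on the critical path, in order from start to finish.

Baseline: Research→Prototype→Pricing→PR = 1+1+10+11 = 23 → 23 weeks.
Manufacture is off the critical path — its longest chain is 14 weeks, giving 9 of slack.
That remains the longest chain; total 23 weeks.

Research, Prototype, Pricing, PR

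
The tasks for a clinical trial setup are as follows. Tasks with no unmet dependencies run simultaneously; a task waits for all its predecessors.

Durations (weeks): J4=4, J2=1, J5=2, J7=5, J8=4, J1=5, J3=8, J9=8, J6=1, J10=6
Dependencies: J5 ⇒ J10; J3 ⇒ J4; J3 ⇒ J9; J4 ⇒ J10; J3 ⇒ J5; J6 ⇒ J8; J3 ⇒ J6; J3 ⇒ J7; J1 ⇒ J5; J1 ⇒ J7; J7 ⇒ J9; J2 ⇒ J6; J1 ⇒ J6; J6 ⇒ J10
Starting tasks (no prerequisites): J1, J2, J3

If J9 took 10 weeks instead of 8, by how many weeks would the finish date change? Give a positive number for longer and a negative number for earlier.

2

As given, the longest chain is J3→J7→J9 = 8+5+8 = 21, so the finish is 21 weeks.
Since J9 is critical, the +2 change carries straight to that chain (now 23 weeks).
No other chain overtakes it, so the finish is 23 weeks.
Change in finish: 23 − 21 = +2 weeks.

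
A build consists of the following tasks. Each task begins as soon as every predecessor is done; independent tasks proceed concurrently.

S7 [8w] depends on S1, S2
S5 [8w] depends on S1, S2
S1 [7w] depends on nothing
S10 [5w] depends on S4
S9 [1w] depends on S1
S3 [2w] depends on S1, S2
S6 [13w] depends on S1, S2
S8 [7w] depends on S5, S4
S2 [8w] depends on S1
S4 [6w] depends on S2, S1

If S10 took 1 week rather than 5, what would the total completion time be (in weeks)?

Critical path before the change: S1→S2→S5→S8 = 7+8+8+7 = 30 giving 30 weeks.
S10 is off the critical path — its longest chain is 26 weeks, giving 4 of slack.
The critical path is still S1→S2→S5→S8; finish is now 30 weeks.

30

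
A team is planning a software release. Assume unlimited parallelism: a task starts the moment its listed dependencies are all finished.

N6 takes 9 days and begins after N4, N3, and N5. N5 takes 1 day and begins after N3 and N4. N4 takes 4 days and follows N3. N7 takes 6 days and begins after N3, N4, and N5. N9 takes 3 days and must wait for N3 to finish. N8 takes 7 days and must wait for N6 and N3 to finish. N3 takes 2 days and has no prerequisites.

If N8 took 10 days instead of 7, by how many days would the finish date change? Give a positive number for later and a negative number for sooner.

3

Critical path before the change: N3→N4→N5→N6→N8 = 2+4+1+9+7 = 23 giving 23 days.
N8 is on the critical path; changing it to 10 makes that path 26 days.
The critical path is still N3→N4→N5→N6→N8; finish is now 26 days.
Change in finish: 26 − 23 = +3 days.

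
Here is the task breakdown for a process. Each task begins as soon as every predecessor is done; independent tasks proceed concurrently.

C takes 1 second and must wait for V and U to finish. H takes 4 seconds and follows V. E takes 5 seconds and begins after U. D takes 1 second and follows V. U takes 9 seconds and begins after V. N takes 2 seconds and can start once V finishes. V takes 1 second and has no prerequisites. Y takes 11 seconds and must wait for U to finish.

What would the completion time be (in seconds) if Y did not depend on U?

15

Before: longest chain V→U→Y = 1+9+11 = 21, finish 21.
Without U→Y, Y's earliest start moves from 10 to 0.
The longest chain is now V→U→E = 1+9+5 = 15, so the process takes 15 seconds.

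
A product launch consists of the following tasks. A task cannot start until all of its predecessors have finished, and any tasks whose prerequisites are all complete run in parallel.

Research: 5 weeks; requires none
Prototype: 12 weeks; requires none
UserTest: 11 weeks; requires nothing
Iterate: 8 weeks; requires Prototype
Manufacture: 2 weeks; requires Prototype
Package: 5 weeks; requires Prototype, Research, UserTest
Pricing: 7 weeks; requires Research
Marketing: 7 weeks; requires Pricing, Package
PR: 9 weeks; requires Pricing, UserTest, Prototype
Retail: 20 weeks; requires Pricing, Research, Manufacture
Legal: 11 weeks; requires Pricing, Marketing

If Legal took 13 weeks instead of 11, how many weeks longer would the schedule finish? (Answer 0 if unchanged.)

The binding path is Prototype→Package→Marketing→Legal = 12+5+7+11 = 35; finish at 35 weeks.
Legal is on the critical path; changing it to 13 makes that path 37 weeks.
No other chain overtakes it, so the finish is 37 weeks.
Change in finish: 37 − 35 = +2 weeks.

2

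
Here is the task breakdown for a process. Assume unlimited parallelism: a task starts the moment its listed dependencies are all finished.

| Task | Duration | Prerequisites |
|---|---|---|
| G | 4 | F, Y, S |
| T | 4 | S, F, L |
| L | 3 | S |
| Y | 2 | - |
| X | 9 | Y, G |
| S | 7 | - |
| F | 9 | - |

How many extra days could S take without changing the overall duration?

2

Critical path: F→G→X = 9+4+9 = 22, so the finish is 22 days.
The longest chain containing S totals 20 days.
Slack of S = 2 − 0 = 2 days.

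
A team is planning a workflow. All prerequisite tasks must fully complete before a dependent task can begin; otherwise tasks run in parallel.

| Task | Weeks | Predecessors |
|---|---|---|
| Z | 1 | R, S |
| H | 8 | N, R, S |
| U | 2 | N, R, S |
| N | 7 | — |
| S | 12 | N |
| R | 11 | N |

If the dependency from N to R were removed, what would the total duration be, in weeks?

Before: longest chain N→S→H = 7+12+8 = 27, finish 27.
Without N→R, R's earliest start moves from 7 to 0.
After: N→S→H = 7+12+8 = 27 → 27 weeks.

27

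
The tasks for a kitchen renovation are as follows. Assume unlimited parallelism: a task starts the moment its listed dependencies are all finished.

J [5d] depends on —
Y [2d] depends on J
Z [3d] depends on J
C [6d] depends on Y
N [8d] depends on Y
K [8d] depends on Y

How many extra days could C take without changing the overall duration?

Critical path: J→Y→N = 5+2+8 = 15, so the finish is 15 days.
Longest path through C: 13 days (earliest finish 13, latest finish 15).
Slack of C = 9 − 7 = 2 days.

2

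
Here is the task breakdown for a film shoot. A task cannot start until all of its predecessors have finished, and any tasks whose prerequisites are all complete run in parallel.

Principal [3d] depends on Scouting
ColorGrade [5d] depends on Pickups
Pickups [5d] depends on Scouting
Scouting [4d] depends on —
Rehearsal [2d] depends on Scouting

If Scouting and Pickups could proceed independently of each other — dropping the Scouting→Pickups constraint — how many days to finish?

10

Before: longest chain Scouting→Pickups→ColorGrade = 4+5+5 = 14, finish 14.
Without Scouting→Pickups, Pickups's earliest start moves from 4 to 0.
The longest chain is now Pickups→ColorGrade = 5+5 = 10, so the plan takes 10 days.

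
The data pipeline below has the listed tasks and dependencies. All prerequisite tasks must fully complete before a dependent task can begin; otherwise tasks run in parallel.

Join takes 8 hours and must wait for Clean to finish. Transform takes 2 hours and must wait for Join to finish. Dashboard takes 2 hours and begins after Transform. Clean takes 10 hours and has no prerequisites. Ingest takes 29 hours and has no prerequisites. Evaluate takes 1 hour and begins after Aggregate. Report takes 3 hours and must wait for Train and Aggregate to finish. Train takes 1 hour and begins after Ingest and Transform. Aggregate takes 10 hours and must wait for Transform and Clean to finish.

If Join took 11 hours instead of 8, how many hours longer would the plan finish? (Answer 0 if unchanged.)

Critical path before the change: Clean→Join→Transform→Aggregate→Report = 10+8+2+10+3 = 33 giving 33 hours.
Join lies on that path, so at 11 hours the path becomes 36 hours.
That remains the longest chain; total 36 hours.
Change in finish: 36 − 33 = +3 hours.

3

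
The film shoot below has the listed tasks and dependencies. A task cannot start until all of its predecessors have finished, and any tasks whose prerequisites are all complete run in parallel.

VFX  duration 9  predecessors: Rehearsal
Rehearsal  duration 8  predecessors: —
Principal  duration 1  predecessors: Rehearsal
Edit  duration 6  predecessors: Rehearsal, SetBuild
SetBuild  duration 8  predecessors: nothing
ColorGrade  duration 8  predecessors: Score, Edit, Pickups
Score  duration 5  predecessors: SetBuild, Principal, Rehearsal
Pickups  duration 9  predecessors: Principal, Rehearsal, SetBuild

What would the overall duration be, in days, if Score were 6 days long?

26

The binding path is Rehearsal→Principal→Pickups→ColorGrade = 8+1+9+8 = 26; finish at 26 days.
Score is off the critical path — its longest chain is 22 days, giving 4 of slack.
The critical path is still Rehearsal→Principal→Pickups→ColorGrade; finish is now 26 days.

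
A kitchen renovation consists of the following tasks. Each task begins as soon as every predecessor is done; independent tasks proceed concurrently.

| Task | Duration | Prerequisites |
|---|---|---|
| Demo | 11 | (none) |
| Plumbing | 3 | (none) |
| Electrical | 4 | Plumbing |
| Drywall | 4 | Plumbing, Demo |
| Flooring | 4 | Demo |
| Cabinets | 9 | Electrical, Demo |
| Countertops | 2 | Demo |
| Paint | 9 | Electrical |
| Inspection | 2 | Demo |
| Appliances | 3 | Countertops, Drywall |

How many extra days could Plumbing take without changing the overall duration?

4

The longest chain is Demo→Cabinets = 11+9 = 20; overall finish 20 days.
Longest path through Plumbing: 16 days (earliest finish 3, latest finish 7).
Slack of Plumbing = 4 − 0 = 4 days.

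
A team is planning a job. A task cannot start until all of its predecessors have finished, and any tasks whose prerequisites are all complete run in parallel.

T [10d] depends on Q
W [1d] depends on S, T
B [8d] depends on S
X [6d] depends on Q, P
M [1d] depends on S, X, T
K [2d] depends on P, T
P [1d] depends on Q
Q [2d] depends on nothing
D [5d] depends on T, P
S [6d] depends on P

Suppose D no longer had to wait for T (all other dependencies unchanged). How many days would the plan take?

17

Original critical path: Q→P→S→B = 2+1+6+8 = 17 ⇒ 17 days.
Without T→D, D's earliest start moves from 12 to 3.
New critical path: Q→P→S→B = 2+1+6+8 = 17 ⇒ 17 days.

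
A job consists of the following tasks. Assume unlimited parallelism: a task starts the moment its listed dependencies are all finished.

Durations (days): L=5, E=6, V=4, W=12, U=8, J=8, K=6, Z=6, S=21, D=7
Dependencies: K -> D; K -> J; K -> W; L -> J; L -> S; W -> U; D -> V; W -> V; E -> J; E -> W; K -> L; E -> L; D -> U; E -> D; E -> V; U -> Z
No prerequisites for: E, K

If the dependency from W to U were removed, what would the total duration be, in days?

With the dependency in place, E→W→U→Z = 6+12+8+6 = 32 sets the finish at 32 days.
Without W→U, U's earliest start moves from 18 to 13.
The longest chain is now E→L→S = 6+5+21 = 32, so the job takes 32 days.

32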